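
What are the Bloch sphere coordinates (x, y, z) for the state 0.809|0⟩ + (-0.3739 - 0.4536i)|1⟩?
(-0.605, -0.7339, 0.3089)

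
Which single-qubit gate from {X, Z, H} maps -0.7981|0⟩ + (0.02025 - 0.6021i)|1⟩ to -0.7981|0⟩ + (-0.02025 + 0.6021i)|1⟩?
Z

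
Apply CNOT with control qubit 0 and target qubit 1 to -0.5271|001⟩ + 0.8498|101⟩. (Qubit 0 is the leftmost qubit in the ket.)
-0.5271|001⟩ + 0.8498|111⟩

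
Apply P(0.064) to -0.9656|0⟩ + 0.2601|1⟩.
-0.9656|0⟩ + (0.2596 + 0.01664i)|1⟩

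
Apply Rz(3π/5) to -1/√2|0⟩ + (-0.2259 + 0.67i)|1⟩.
(-0.4156 + 0.5721i)|0⟩ + (-0.6748 + 0.2111i)|1⟩

Rz(3π/5) = [[e^(−iθ/2), 0], [0, e^(iθ/2)]] with e^(±iθ/2) = cos(θ/2) ± i·sin(θ/2); θ = 3π/5, cos(θ/2) ≈ 0.587785, sin(θ/2) ≈ 0.809017.
With a = amp(|0⟩) = -1/√2 and b = amp(|1⟩) = (-0.2259 + 0.67i):
new amp(|0⟩) = (0.587785 - 0.809017i)·a = (-0.4156 + 0.5721i)
new amp(|1⟩) = (0.587785 + 0.809017i)·b = (-0.6748 + 0.2111i)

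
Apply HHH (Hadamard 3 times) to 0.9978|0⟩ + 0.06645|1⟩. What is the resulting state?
0.7525|0⟩ + 0.6586|1⟩

H² = I, so H^3 = H: a single Hadamard. With (a, b) = (0.9978, 0.06645), H gives ((a + b)/√2, (a − b)/√2) = (0.7525, 0.6586).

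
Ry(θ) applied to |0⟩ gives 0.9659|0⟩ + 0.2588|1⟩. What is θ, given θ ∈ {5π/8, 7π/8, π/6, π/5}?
π/6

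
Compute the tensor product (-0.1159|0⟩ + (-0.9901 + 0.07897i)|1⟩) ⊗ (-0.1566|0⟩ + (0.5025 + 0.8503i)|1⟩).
0.01815|00⟩ + (-0.05824 - 0.09855i)|01⟩ + (0.155 - 0.01237i)|10⟩ + (-0.5647 - 0.8022i)|11⟩

amp(|b₁b₂…⟩) = product of the factor amplitudes for bits b₁, b₂, …; only kets whose every factor amplitude is nonzero survive.
|00⟩: (-0.1159)(-0.1566) = 0.01815
|01⟩: (-0.1159)(0.5025 + 0.8503i) = (-0.05824 - 0.09855i)
|10⟩: (-0.9901 + 0.07897i)(-0.1566) = (0.155 - 0.01237i)
|11⟩: (-0.9901 + 0.07897i)(0.5025 + 0.8503i) = (-0.5647 - 0.8022i)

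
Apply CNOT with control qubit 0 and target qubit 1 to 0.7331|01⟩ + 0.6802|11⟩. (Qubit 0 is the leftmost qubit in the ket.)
0.7331|01⟩ + 0.6802|10⟩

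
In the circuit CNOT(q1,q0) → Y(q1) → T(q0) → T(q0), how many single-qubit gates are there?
3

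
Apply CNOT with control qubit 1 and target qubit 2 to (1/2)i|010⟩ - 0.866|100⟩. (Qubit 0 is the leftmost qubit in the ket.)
(1/2)i|011⟩ - 0.866|100⟩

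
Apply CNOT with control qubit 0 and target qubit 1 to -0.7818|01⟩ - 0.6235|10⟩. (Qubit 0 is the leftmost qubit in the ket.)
-0.7818|01⟩ - 0.6235|11⟩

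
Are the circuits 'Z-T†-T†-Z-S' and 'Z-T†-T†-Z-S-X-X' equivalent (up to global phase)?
Yes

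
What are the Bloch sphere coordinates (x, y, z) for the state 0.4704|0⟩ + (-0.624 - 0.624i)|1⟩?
(-0.5871, -0.5871, -0.5575)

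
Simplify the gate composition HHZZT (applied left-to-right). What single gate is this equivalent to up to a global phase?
T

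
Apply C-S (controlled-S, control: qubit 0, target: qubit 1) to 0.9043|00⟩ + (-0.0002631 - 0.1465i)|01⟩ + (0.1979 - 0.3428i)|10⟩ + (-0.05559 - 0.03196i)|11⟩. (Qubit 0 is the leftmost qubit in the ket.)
0.9043|00⟩ + (-0.0002631 - 0.1465i)|01⟩ + (0.1979 - 0.3428i)|10⟩ + (0.03196 - 0.05559i)|11⟩

C-S leaves the control-|0⟩ kets |00⟩, |01⟩ unchanged and applies S to qubit 1 on the control-|1⟩ pair (|10⟩, |11⟩).
S = [[1, 0], [0, i]].
With a = amp(|10⟩) = (0.1979 - 0.3428i) and b = amp(|11⟩) = (-0.05559 - 0.03196i):
new amp(|10⟩) = (1)·a = (0.1979 - 0.3428i)
new amp(|11⟩) = (i)·b = (0.03196 - 0.05559i)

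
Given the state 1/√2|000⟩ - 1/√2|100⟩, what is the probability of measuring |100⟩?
1/2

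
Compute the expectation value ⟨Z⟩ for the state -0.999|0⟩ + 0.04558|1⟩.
0.9959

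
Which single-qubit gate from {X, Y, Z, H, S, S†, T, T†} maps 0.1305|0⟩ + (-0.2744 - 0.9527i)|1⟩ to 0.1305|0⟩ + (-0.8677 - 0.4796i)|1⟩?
T†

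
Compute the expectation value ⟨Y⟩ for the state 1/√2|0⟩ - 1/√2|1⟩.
0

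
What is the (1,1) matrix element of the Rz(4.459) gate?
(-0.6121 + 0.7908i)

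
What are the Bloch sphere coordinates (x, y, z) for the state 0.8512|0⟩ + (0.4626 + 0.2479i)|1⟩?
(0.7875, 0.422, 0.4491)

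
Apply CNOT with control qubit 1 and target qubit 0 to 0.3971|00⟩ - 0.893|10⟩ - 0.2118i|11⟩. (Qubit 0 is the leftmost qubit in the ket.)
0.3971|00⟩ - 0.2118i|01⟩ - 0.893|10⟩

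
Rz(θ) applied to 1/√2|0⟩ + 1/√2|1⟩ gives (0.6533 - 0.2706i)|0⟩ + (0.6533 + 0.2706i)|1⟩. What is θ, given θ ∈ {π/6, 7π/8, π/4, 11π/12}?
π/4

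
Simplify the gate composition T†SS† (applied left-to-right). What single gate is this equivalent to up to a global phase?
T†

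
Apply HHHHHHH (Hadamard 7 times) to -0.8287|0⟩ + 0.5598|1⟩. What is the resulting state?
-0.1901|0⟩ - 0.9818|1⟩

H² = I, so H^7 = H: a single Hadamard. With (a, b) = (-0.8287, 0.5598), H gives ((a + b)/√2, (a − b)/√2) = (-0.1901, -0.9818).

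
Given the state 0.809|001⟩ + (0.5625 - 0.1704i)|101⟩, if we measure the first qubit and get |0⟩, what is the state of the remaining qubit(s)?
|01⟩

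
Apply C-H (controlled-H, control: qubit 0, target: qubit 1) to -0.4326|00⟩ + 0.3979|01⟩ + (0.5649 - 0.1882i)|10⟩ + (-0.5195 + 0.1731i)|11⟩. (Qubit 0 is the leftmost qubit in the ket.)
-0.4326|00⟩ + 0.3979|01⟩ + (0.0321 - 0.01068i)|10⟩ + (0.7668 - 0.2555i)|11⟩

C-H leaves the control-|0⟩ kets |00⟩, |01⟩ unchanged and applies H to qubit 1 on the control-|1⟩ pair (|10⟩, |11⟩).
H = [[1/√2, 1/√2], [1/√2, -1/√2]].
With a = amp(|10⟩) = (0.5649 - 0.1882i) and b = amp(|11⟩) = (-0.5195 + 0.1731i):
new amp(|10⟩) = (1/√2)·a + (1/√2)·b = (0.0321 - 0.01068i)
new amp(|11⟩) = (1/√2)·a + (-1/√2)·b = (0.7668 - 0.2555i)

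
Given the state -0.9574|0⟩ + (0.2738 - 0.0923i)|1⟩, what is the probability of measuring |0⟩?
0.9166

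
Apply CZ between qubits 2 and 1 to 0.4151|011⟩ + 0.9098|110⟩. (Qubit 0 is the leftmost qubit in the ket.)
-0.4151|011⟩ + 0.9098|110⟩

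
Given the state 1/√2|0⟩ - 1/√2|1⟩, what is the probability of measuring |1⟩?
1/2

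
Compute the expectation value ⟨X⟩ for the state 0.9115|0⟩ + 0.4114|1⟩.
0.75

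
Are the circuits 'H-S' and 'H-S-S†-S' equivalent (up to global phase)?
Yes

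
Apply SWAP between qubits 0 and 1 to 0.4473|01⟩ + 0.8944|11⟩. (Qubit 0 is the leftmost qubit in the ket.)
0.4473|10⟩ + 0.8944|11⟩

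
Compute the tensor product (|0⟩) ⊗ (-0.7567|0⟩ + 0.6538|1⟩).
-0.7567|00⟩ + 0.6538|01⟩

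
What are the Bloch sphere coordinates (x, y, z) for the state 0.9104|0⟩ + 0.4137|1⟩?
(0.7533, 0, 0.6577)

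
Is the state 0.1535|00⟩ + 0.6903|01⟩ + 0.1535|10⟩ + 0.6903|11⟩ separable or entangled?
Separable

Writing the state as a|00⟩ + b|01⟩ + c|10⟩ + d|11⟩, it is a product state iff ad − bc = 0.
Here (a, b, c, d) = (0.1535, 0.6903, 0.1535, 0.6903): ad − bc = (0.1535)(0.6903) − (0.6903)(0.1535) = 0, so the state is separable.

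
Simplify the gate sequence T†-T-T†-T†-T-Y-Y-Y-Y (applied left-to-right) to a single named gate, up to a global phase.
T†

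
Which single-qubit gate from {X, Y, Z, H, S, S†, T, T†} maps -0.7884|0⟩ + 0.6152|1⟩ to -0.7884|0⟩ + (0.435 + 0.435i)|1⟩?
T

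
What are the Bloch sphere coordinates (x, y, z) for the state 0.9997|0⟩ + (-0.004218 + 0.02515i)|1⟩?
(-0.008433, 0.05028, 0.9987)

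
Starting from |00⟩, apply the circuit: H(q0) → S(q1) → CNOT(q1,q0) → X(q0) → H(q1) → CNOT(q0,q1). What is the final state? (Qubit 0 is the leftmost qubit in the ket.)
1/2|00⟩ + 1/2|01⟩ + 1/2|10⟩ + 1/2|11⟩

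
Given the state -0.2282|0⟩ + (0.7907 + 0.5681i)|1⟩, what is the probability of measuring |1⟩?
0.9479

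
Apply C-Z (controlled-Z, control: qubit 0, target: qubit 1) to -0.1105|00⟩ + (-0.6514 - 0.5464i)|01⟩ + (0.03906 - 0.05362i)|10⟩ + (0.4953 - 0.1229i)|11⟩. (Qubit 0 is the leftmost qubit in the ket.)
-0.1105|00⟩ + (-0.6514 - 0.5464i)|01⟩ + (0.03906 - 0.05362i)|10⟩ + (-0.4953 + 0.1229i)|11⟩

C-Z leaves the control-|0⟩ kets |00⟩, |01⟩ unchanged and applies Z to qubit 1 on the control-|1⟩ pair (|10⟩, |11⟩).
Z = [[1, 0], [0, -1]].
With a = amp(|10⟩) = (0.03906 - 0.05362i) and b = amp(|11⟩) = (0.4953 - 0.1229i):
new amp(|10⟩) = (1)·a = (0.03906 - 0.05362i)
new amp(|11⟩) = (-1)·b = (-0.4953 + 0.1229i)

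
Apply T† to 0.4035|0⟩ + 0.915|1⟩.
0.4035|0⟩ + (0.647 - 0.647i)|1⟩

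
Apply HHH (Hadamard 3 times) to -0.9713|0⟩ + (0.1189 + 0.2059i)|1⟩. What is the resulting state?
(-0.6027 + 0.1456i)|0⟩ + (-0.7709 - 0.1456i)|1⟩

H² = I, so H^3 = H: a single Hadamard. With (a, b) = (-0.9713, (0.1189 + 0.2059i)), H gives ((a + b)/√2, (a − b)/√2) = ((-0.6027 + 0.1456i), (-0.7709 - 0.1456i)).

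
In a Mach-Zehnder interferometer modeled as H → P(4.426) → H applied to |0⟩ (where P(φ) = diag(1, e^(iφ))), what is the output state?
(0.3588 - 0.4796i)|0⟩ + (0.6412 + 0.4796i)|1⟩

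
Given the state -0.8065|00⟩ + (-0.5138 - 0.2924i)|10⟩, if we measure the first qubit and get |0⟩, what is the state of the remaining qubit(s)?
-|0⟩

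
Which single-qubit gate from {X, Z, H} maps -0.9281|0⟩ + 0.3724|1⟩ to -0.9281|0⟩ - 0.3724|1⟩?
Z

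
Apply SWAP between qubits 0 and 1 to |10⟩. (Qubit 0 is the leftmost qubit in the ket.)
|01⟩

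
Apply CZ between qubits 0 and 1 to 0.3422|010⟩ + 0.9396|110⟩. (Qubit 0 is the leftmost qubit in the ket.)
0.3422|010⟩ - 0.9396|110⟩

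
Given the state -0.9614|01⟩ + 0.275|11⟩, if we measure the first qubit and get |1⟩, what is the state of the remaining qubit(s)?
|1⟩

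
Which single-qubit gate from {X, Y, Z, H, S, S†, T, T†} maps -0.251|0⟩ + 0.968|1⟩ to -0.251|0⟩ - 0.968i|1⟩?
S†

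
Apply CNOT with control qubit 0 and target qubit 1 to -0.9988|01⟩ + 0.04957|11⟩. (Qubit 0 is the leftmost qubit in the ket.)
-0.9988|01⟩ + 0.04957|10⟩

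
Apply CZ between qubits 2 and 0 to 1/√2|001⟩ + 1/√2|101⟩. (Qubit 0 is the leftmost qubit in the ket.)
1/√2|001⟩ - 1/√2|101⟩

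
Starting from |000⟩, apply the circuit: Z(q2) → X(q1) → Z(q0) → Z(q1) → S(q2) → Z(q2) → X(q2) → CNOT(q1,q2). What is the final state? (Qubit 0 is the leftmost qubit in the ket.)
-|010⟩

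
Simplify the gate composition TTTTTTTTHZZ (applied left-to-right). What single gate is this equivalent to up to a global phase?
H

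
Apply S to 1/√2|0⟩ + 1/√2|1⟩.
1/√2|0⟩ + (1/√2)i|1⟩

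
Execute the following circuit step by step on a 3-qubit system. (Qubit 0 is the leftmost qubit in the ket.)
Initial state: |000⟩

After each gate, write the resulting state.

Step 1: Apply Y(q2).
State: i|001⟩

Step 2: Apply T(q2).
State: (-1/√2 + (1/√2)i)|001⟩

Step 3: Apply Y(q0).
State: (-1/√2 - (1/√2)i)|101⟩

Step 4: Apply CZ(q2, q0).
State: (1/√2 + (1/√2)i)|101⟩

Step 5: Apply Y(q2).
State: (1/√2 - (1/√2)i)|100⟩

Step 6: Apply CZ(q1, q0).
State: (1/√2 - (1/√2)i)|100⟩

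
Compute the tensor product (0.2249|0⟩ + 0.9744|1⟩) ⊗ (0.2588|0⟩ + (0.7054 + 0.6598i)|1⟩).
0.0582|00⟩ + (0.1586 + 0.1484i)|01⟩ + 0.2522|10⟩ + (0.6873 + 0.6429i)|11⟩

amp(|b₁b₂…⟩) = product of the factor amplitudes for bits b₁, b₂, …; only kets whose every factor amplitude is nonzero survive.
|00⟩: (0.2249)(0.2588) = 0.0582
|01⟩: (0.2249)(0.7054 + 0.6598i) = (0.1586 + 0.1484i)
|10⟩: (0.9744)(0.2588) = 0.2522
|11⟩: (0.9744)(0.7054 + 0.6598i) = (0.6873 + 0.6429i)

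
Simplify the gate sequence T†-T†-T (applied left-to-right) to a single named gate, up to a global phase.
T†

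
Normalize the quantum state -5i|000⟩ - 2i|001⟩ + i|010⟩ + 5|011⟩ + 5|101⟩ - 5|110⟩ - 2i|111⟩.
-0.4789i|000⟩ - 0.1916i|001⟩ + 0.09578i|010⟩ + 0.4789|011⟩ + 0.4789|101⟩ - 0.4789|110⟩ - 0.1916i|111⟩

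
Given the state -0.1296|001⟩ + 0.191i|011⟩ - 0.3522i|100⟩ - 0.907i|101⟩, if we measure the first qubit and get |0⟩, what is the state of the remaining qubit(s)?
-0.5615|01⟩ + 0.8275i|11⟩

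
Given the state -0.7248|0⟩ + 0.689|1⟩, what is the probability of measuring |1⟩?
0.4747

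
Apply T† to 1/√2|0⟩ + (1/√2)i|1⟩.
1/√2|0⟩ + (1/2 + (1/2)i)|1⟩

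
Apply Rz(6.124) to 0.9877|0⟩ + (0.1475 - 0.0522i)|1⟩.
(-0.9846 - 0.07853i)|0⟩ + (-0.1429 + 0.06376i)|1⟩

Rz(6.124) = [[e^(−iθ/2), 0], [0, e^(iθ/2)]] with e^(±iθ/2) = cos(θ/2) ± i·sin(θ/2); θ = 6.124, cos(θ/2) ≈ -0.996834, sin(θ/2) ≈ 0.0795086.
With a = amp(|0⟩) = 0.9877 and b = amp(|1⟩) = (0.1475 - 0.0522i):
new amp(|0⟩) = (-0.996834 - 0.0795086i)·a = (-0.9846 - 0.07853i)
new amp(|1⟩) = (-0.996834 + 0.0795086i)·b = (-0.1429 + 0.06376i)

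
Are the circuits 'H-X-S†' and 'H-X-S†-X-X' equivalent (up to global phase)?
Yes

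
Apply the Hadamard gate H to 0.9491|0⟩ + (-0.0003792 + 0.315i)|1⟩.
(0.6708 + 0.2227i)|0⟩ + (0.6714 - 0.2227i)|1⟩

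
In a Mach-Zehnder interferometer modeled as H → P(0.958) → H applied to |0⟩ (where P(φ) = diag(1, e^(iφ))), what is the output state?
(0.7876 + 0.409i)|0⟩ + (0.2124 - 0.409i)|1⟩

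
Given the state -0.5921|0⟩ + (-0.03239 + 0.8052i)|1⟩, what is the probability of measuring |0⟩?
0.3506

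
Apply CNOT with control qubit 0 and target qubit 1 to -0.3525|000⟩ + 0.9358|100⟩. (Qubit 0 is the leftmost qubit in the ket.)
-0.3525|000⟩ + 0.9358|110⟩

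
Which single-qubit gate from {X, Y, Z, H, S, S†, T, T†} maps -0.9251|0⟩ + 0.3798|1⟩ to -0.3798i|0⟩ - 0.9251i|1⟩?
Y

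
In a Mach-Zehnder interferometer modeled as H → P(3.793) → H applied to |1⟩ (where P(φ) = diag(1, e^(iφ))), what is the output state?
(0.8976 + 0.3032i)|0⟩ + (0.1024 - 0.3032i)|1⟩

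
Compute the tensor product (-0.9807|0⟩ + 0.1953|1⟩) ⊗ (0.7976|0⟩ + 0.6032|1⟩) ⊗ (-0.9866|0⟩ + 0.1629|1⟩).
0.7717|000⟩ - 0.1274|001⟩ + 0.5836|010⟩ - 0.09636|011⟩ - 0.1537|100⟩ + 0.02538|101⟩ - 0.1162|110⟩ + 0.01919|111⟩

amp(|b₁b₂…⟩) = product of the factor amplitudes for bits b₁, b₂, …; only kets whose every factor amplitude is nonzero survive.
|000⟩: (-0.9807)(0.7976)(-0.9866) = 0.7717
|001⟩: (-0.9807)(0.7976)(0.1629) = -0.1274
|010⟩: (-0.9807)(0.6032)(-0.9866) = 0.5836
|011⟩: (-0.9807)(0.6032)(0.1629) = -0.09636
|100⟩: (0.1953)(0.7976)(-0.9866) = -0.1537
|101⟩: (0.1953)(0.7976)(0.1629) = 0.02538
|110⟩: (0.1953)(0.6032)(-0.9866) = -0.1162
|111⟩: (0.1953)(0.6032)(0.1629) = 0.01919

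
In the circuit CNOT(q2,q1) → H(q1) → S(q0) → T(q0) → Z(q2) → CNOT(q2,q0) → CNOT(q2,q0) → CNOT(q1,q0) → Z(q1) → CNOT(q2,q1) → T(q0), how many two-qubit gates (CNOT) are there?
5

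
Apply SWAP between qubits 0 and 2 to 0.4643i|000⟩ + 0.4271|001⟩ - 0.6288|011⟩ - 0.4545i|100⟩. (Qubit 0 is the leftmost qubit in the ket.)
0.4643i|000⟩ - 0.4545i|001⟩ + 0.4271|100⟩ - 0.6288|110⟩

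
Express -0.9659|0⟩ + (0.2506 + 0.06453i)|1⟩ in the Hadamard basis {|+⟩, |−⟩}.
(-0.5058 + 0.04563i)|+⟩ + (-0.8602 - 0.04563i)|−⟩

With |ψ⟩ = α|0⟩ + β|1⟩, the Hadamard-basis coefficients are ⟨+|ψ⟩ = (α + β)/√2 and ⟨−|ψ⟩ = (α − β)/√2.
Here α = -0.9659, β = (0.2506 + 0.06453i): (α + β)/√2 = (-0.5058 + 0.04563i), (α − β)/√2 = (-0.8602 - 0.04563i).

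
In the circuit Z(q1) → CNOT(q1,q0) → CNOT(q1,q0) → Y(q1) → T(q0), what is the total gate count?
5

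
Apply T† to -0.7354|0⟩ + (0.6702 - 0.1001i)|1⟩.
-0.7354|0⟩ + (0.4031 - 0.5447i)|1⟩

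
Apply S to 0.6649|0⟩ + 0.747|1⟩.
0.6649|0⟩ + 0.747i|1⟩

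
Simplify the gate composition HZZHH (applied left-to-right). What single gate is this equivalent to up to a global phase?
H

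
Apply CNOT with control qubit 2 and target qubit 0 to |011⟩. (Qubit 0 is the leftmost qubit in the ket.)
|111⟩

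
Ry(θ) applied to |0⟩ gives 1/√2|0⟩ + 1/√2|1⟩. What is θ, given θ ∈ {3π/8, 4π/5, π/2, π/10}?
π/2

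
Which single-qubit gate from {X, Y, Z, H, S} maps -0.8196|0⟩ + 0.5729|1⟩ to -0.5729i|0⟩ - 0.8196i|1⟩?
Y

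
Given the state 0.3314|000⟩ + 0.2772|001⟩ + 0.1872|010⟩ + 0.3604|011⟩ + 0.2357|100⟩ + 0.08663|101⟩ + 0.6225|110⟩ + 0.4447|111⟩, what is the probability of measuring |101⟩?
0.007505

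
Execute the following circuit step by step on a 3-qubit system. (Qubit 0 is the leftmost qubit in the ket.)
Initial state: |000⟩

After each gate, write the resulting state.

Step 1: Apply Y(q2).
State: i|001⟩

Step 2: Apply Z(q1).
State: i|001⟩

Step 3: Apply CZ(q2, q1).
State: i|001⟩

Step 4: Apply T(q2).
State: (-1/√2 + (1/√2)i)|001⟩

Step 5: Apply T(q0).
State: (-1/√2 + (1/√2)i)|001⟩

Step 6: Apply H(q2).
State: (-1/2 + (1/2)i)|000⟩ + (1/2 - (1/2)i)|001⟩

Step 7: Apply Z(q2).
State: (-1/2 + (1/2)i)|000⟩ + (-1/2 + (1/2)i)|001⟩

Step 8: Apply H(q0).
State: (-1/√8 + (1/√8)i)|000⟩ + (-1/√8 + (1/√8)i)|001⟩ + (-1/√8 + (1/√8)i)|100⟩ + (-1/√8 + (1/√8)i)|101⟩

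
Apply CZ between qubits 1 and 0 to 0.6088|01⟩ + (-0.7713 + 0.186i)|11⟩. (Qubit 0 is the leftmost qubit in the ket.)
0.6088|01⟩ + (0.7713 - 0.186i)|11⟩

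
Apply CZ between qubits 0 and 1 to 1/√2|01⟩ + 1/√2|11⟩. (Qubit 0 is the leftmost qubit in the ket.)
1/√2|01⟩ - 1/√2|11⟩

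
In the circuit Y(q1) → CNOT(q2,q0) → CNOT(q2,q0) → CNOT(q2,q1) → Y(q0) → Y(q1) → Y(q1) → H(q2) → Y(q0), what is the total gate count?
9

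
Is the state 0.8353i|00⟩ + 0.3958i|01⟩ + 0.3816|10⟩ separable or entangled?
Entangled

Writing the state as a|00⟩ + b|01⟩ + c|10⟩ + d|11⟩, it is a product state iff ad − bc = 0.
Here (a, b, c, d) = (0.8353i, 0.3958i, 0.3816, 0): ad − bc = (0.8353i)(0) − (0.3958i)(0.3816) = -0.151i ≠ 0, so the state is entangled.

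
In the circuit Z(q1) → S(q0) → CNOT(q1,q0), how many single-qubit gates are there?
2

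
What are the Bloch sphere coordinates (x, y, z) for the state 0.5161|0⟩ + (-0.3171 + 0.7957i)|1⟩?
(-0.3273, 0.8213, -0.4673)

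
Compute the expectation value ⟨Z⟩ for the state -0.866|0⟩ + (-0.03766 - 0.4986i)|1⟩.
0.4999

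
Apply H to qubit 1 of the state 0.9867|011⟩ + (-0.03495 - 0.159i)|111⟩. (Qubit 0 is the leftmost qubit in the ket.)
0.6977|001⟩ - 0.6977|011⟩ + (-0.02471 - 0.1124i)|101⟩ + (0.02471 + 0.1124i)|111⟩

H on qubit 1 mixes each pair of kets that differ only in qubit 1: amplitudes (a, b) of (|…0…⟩, |…1…⟩) become ((a + b)/√2, (a − b)/√2). Kets absent from the input have amplitude 0.
(|001⟩, |011⟩): (a, b) = (0, 0.9867) → (0.6977, -0.6977)
(|101⟩, |111⟩): (a, b) = (0, (-0.03495 - 0.159i)) → ((-0.02471 - 0.1124i), (0.02471 + 0.1124i))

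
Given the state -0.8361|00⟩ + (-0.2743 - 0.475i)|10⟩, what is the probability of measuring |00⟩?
0.6991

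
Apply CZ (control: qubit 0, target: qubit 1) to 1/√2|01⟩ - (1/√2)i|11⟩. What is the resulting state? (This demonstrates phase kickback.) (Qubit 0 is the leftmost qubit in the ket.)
1/√2|01⟩ + (1/√2)i|11⟩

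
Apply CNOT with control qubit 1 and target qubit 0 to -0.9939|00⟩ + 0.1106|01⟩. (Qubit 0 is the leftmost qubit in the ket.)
-0.9939|00⟩ + 0.1106|11⟩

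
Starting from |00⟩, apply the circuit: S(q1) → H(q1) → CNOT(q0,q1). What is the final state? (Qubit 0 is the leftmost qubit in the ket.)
1/√2|00⟩ + 1/√2|01⟩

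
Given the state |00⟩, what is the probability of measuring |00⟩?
1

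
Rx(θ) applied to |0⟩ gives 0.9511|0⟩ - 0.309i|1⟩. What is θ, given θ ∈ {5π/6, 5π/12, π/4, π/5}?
π/5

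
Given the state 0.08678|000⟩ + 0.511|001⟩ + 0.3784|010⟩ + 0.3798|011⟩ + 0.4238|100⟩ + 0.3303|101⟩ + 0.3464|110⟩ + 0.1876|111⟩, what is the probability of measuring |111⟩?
0.03519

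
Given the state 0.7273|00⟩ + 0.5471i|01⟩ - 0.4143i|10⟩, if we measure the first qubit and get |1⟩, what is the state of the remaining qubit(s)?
-i|0⟩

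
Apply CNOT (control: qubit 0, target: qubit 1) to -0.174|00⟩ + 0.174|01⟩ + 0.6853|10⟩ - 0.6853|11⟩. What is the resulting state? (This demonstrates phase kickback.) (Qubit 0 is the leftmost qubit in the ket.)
-0.174|00⟩ + 0.174|01⟩ - 0.6853|10⟩ + 0.6853|11⟩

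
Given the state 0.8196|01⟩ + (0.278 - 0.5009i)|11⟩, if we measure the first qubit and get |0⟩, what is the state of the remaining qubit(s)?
|1⟩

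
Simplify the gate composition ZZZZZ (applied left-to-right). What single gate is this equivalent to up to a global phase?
Z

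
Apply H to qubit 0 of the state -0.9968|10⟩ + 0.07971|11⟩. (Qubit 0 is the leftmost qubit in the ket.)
-0.7048|00⟩ + 0.05636|01⟩ + 0.7048|10⟩ - 0.05636|11⟩

H on qubit 0 mixes each pair of kets that differ only in qubit 0: amplitudes (a, b) of (|…0…⟩, |…1…⟩) become ((a + b)/√2, (a − b)/√2). Kets absent from the input have amplitude 0.
(|00⟩, |10⟩): (a, b) = (0, -0.9968) → (-0.7048, 0.7048)
(|01⟩, |11⟩): (a, b) = (0, 0.07971) → (0.05636, -0.05636)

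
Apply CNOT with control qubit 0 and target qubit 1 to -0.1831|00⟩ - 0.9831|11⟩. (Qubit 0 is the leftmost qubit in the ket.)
-0.1831|00⟩ - 0.9831|10⟩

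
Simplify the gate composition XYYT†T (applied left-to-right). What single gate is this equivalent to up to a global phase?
X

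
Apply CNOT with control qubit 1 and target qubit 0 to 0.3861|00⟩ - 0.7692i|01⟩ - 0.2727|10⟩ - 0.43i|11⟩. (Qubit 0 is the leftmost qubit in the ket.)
0.3861|00⟩ - 0.43i|01⟩ - 0.2727|10⟩ - 0.7692i|11⟩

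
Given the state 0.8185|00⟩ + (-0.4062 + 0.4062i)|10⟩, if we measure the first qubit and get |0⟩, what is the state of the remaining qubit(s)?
|0⟩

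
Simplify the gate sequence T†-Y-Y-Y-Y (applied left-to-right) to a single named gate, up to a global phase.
T†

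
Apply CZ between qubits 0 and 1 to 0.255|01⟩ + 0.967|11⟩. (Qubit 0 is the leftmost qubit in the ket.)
0.255|01⟩ - 0.967|11⟩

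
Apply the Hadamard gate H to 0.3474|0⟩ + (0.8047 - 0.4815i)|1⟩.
(0.8147 - 0.3405i)|0⟩ + (-0.3234 + 0.3405i)|1⟩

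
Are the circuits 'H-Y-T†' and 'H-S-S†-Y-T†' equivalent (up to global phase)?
Yes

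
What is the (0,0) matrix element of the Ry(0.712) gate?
0.9373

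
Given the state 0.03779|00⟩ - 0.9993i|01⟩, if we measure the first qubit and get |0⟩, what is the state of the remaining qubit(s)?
0.03779|0⟩ - 0.9993i|1⟩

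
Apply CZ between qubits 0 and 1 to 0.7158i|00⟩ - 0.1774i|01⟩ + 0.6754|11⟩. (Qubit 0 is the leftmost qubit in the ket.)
0.7158i|00⟩ - 0.1774i|01⟩ - 0.6754|11⟩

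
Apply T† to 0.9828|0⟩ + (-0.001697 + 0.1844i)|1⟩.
0.9828|0⟩ + (0.1292 + 0.1316i)|1⟩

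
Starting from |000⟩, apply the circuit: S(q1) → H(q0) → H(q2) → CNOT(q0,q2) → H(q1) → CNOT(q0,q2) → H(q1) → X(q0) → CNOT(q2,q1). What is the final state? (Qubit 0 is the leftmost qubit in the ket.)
1/2|000⟩ + 1/2|011⟩ + 1/2|100⟩ + 1/2|111⟩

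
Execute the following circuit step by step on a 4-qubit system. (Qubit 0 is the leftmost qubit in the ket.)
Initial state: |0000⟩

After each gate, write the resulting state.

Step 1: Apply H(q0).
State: 1/√2|0000⟩ + 1/√2|1000⟩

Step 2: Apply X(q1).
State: 1/√2|0100⟩ + 1/√2|1100⟩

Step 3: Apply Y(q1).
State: -(1/√2)i|0000⟩ - (1/√2)i|1000⟩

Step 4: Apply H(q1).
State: -(1/2)i|0000⟩ - (1/2)i|0100⟩ - (1/2)i|1000⟩ - (1/2)i|1100⟩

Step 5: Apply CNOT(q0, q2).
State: -(1/2)i|0000⟩ - (1/2)i|0100⟩ - (1/2)i|1010⟩ - (1/2)i|1110⟩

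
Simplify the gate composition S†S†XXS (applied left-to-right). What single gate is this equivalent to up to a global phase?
S†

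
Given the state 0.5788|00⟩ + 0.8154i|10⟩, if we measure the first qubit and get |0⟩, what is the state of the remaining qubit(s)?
|0⟩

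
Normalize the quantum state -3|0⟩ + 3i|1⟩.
-1/√2|0⟩ + (1/√2)i|1⟩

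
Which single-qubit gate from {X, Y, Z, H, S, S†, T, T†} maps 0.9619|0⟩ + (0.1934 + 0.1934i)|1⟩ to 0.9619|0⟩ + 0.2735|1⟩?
T†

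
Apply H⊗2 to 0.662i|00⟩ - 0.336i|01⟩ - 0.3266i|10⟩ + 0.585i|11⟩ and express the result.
0.2922i|00⟩ + 0.0432i|01⟩ + 0.0338i|10⟩ + 0.9548i|11⟩

H⊗2 gives amp(|y⟩) = (1/2) Σ_x (−1)^(x·y) amp(|x⟩), where x·y is the number of positions in which both x and y have a 1.
|00⟩: (0.662i - 0.336i - 0.3266i + 0.585i)/2 = 0.2922i
|01⟩: (0.662i + 0.336i - 0.3266i - 0.585i)/2 = 0.0432i
|10⟩: (0.662i - 0.336i + 0.3266i - 0.585i)/2 = 0.0338i
|11⟩: (0.662i + 0.336i + 0.3266i + 0.585i)/2 = 0.9548i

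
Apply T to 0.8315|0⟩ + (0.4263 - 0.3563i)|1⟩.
0.8315|0⟩ + (0.5534 + 0.0495i)|1⟩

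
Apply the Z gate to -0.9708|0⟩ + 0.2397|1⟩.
-0.9708|0⟩ - 0.2397|1⟩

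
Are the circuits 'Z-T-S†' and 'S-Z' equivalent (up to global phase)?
No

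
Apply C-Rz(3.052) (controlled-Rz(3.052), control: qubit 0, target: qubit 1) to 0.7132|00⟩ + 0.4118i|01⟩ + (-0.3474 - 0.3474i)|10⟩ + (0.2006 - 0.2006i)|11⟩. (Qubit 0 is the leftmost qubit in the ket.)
0.7132|00⟩ + 0.4118i|01⟩ + (-0.3626 + 0.3315i)|10⟩ + (0.2094 + 0.1914i)|11⟩

C-Rz(3.052) leaves the control-|0⟩ kets |00⟩, |01⟩ unchanged and applies Rz(3.052) to qubit 1 on the control-|1⟩ pair (|10⟩, |11⟩).
Rz(3.052) = [[e^(−iθ/2), 0], [0, e^(iθ/2)]] with e^(±iθ/2) = cos(θ/2) ± i·sin(θ/2); θ = 3.052, cos(θ/2) ≈ 0.0447813, sin(θ/2) ≈ 0.998997.
With a = amp(|10⟩) = (-0.3474 - 0.3474i) and b = amp(|11⟩) = (0.2006 - 0.2006i):
new amp(|10⟩) = (0.0447813 - 0.998997i)·a = (-0.3626 + 0.3315i)
new amp(|11⟩) = (0.0447813 + 0.998997i)·b = (0.2094 + 0.1914i)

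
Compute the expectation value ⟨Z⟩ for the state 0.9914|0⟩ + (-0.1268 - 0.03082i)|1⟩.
0.9658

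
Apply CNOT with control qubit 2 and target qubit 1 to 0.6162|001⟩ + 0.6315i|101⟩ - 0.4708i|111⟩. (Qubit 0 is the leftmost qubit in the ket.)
0.6162|011⟩ - 0.4708i|101⟩ + 0.6315i|111⟩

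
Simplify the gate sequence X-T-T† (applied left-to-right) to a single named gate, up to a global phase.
X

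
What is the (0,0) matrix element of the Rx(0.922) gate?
0.8956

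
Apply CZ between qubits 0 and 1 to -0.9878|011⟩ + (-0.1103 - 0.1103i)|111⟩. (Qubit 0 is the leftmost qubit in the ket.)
-0.9878|011⟩ + (0.1103 + 0.1103i)|111⟩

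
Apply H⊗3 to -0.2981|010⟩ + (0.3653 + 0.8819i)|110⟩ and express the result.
(0.02376 + 0.3118i)|000⟩ + (0.02376 + 0.3118i)|001⟩ + (-0.02376 - 0.3118i)|010⟩ + (-0.02376 - 0.3118i)|011⟩ + (-0.2345 - 0.3118i)|100⟩ + (-0.2345 - 0.3118i)|101⟩ + (0.2345 + 0.3118i)|110⟩ + (0.2345 + 0.3118i)|111⟩

H⊗3 gives amp(|y⟩) = (1/2√2) Σ_x (−1)^(x·y) amp(|x⟩), where x·y is the number of positions in which both x and y have a 1.
|000⟩: (-0.2981 + (0.3653 + 0.8819i))/(2√2) = (0.02376 + 0.3118i)
|001⟩: (-0.2981 + (0.3653 + 0.8819i))/(2√2) = (0.02376 + 0.3118i)
|010⟩: (0.2981 - (0.3653 + 0.8819i))/(2√2) = (-0.02376 - 0.3118i)
|011⟩: (0.2981 - (0.3653 + 0.8819i))/(2√2) = (-0.02376 - 0.3118i)
|100⟩: (-0.2981 - (0.3653 + 0.8819i))/(2√2) = (-0.2345 - 0.3118i)
|101⟩: (-0.2981 - (0.3653 + 0.8819i))/(2√2) = (-0.2345 - 0.3118i)
|110⟩: (0.2981 + (0.3653 + 0.8819i))/(2√2) = (0.2345 + 0.3118i)
|111⟩: (0.2981 + (0.3653 + 0.8819i))/(2√2) = (0.2345 + 0.3118i)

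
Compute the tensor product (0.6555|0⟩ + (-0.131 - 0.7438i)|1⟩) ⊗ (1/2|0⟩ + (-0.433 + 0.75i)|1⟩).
0.3278|00⟩ + (-0.2838 + 0.4916i)|01⟩ + (-0.0655 - 0.3719i)|10⟩ + (0.6146 + 0.2238i)|11⟩

amp(|b₁b₂…⟩) = product of the factor amplitudes for bits b₁, b₂, …; only kets whose every factor amplitude is nonzero survive.
|00⟩: (0.6555)(1/2) = 0.3278
|01⟩: (0.6555)(-0.433 + 0.75i) = (-0.2838 + 0.4916i)
|10⟩: (-0.131 - 0.7438i)(1/2) = (-0.0655 - 0.3719i)
|11⟩: (-0.131 - 0.7438i)(-0.433 + 0.75i) = (0.6146 + 0.2238i)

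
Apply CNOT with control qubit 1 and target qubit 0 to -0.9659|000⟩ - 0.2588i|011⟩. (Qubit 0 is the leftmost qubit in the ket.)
-0.9659|000⟩ - 0.2588i|111⟩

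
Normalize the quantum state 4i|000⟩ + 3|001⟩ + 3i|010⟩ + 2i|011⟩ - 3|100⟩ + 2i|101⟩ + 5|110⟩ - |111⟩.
0.4558i|000⟩ + 0.3419|001⟩ + 0.3419i|010⟩ + 0.2279i|011⟩ - 0.3419|100⟩ + 0.2279i|101⟩ + 0.5698|110⟩ - 0.114|111⟩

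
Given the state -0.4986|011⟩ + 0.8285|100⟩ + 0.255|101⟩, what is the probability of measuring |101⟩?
0.06503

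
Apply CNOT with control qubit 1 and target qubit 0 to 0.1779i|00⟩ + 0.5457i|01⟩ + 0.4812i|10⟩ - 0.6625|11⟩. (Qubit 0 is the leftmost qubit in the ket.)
0.1779i|00⟩ - 0.6625|01⟩ + 0.4812i|10⟩ + 0.5457i|11⟩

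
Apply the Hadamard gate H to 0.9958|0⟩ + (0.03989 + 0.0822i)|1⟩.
(0.7323 + 0.05812i)|0⟩ + (0.6759 - 0.05812i)|1⟩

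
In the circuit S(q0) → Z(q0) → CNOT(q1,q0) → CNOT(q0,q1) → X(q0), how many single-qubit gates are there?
3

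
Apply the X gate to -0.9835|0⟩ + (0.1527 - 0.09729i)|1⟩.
(0.1527 - 0.09729i)|0⟩ - 0.9835|1⟩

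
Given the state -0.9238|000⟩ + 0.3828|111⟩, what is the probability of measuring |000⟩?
0.8534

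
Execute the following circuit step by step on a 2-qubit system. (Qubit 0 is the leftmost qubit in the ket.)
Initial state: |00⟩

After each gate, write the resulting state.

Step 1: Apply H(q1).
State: 1/√2|00⟩ + 1/√2|01⟩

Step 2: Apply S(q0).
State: 1/√2|00⟩ + 1/√2|01⟩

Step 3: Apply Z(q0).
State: 1/√2|00⟩ + 1/√2|01⟩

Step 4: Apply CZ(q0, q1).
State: 1/√2|00⟩ + 1/√2|01⟩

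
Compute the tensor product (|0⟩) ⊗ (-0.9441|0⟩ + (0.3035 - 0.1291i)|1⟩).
-0.9441|00⟩ + (0.3035 - 0.1291i)|01⟩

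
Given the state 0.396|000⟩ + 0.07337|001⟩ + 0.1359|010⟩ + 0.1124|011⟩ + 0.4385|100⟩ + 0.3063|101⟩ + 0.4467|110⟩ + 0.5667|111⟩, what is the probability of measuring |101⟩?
0.09382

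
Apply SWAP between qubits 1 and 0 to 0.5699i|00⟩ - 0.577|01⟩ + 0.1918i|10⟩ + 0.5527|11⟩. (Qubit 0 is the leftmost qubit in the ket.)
0.5699i|00⟩ + 0.1918i|01⟩ - 0.577|10⟩ + 0.5527|11⟩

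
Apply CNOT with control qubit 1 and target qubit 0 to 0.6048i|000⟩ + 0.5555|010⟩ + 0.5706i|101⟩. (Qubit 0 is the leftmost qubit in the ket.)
0.6048i|000⟩ + 0.5706i|101⟩ + 0.5555|110⟩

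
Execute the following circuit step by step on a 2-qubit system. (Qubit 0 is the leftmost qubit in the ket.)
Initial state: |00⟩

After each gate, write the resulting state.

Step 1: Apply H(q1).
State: 1/√2|00⟩ + 1/√2|01⟩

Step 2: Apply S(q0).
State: 1/√2|00⟩ + 1/√2|01⟩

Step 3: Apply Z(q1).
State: 1/√2|00⟩ - 1/√2|01⟩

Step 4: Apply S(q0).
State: 1/√2|00⟩ - 1/√2|01⟩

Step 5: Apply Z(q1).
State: 1/√2|00⟩ + 1/√2|01⟩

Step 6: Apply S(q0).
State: 1/√2|00⟩ + 1/√2|01⟩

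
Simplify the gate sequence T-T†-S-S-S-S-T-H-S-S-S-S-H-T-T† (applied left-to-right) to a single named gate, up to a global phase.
T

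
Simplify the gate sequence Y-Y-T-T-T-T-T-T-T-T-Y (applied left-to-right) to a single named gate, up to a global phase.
Y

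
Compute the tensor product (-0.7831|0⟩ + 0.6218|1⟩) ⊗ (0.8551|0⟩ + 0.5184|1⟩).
-0.6696|00⟩ - 0.406|01⟩ + 0.5317|10⟩ + 0.3223|11⟩

amp(|b₁b₂…⟩) = product of the factor amplitudes for bits b₁, b₂, …; only kets whose every factor amplitude is nonzero survive.
|00⟩: (-0.7831)(0.8551) = -0.6696
|01⟩: (-0.7831)(0.5184) = -0.406
|10⟩: (0.6218)(0.8551) = 0.5317
|11⟩: (0.6218)(0.5184) = 0.3223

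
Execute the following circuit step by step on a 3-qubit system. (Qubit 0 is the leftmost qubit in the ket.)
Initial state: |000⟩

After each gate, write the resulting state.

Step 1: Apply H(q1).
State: 1/√2|000⟩ + 1/√2|010⟩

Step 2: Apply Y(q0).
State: (1/√2)i|100⟩ + (1/√2)i|110⟩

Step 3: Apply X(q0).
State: (1/√2)i|000⟩ + (1/√2)i|010⟩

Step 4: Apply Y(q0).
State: -1/√2|100⟩ - 1/√2|110⟩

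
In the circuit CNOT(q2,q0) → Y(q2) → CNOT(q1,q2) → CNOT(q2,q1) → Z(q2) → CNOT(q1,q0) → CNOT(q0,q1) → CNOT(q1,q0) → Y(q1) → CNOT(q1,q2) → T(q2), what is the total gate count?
11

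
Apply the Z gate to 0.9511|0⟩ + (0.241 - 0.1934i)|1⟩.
0.9511|0⟩ + (-0.241 + 0.1934i)|1⟩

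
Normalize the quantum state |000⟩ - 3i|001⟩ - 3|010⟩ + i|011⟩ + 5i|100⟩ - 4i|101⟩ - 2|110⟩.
0.124|000⟩ - 0.3721i|001⟩ - 0.3721|010⟩ + 0.124i|011⟩ + 0.6202i|100⟩ - 0.4961i|101⟩ - 0.2481|110⟩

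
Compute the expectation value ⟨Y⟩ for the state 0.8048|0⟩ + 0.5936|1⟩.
0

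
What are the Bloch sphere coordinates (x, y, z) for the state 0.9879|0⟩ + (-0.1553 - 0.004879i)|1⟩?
(-0.3068, -0.00964, 0.9518)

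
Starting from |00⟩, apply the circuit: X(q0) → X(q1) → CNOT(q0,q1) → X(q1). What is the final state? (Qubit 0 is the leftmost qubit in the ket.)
|11⟩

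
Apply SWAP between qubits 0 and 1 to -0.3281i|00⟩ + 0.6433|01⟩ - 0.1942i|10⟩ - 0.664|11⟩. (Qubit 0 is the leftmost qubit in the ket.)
-0.3281i|00⟩ - 0.1942i|01⟩ + 0.6433|10⟩ - 0.664|11⟩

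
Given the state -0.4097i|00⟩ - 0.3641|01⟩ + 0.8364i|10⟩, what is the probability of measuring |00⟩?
0.1679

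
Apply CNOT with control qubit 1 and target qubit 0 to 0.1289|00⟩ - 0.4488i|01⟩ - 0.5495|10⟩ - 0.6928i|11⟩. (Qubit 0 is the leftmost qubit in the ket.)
0.1289|00⟩ - 0.6928i|01⟩ - 0.5495|10⟩ - 0.4488i|11⟩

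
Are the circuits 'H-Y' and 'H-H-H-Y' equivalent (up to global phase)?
Yes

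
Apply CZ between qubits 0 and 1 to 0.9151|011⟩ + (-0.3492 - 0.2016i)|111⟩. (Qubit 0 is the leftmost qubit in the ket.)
0.9151|011⟩ + (0.3492 + 0.2016i)|111⟩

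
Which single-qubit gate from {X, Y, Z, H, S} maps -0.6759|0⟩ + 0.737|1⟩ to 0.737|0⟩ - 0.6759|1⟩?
X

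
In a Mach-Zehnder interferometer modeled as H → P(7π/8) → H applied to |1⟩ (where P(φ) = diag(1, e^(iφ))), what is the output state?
(0.9619 - 0.1913i)|0⟩ + (0.03806 + 0.1913i)|1⟩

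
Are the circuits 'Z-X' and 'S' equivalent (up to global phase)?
No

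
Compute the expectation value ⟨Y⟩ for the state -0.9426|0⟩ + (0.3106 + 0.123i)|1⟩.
-0.2319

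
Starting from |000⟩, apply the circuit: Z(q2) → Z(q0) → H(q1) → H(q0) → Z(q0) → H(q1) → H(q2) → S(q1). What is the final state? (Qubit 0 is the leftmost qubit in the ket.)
1/2|000⟩ + 1/2|001⟩ - 1/2|100⟩ - 1/2|101⟩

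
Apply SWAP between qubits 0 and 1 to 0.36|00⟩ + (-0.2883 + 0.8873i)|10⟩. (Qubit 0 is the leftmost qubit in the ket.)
0.36|00⟩ + (-0.2883 + 0.8873i)|01⟩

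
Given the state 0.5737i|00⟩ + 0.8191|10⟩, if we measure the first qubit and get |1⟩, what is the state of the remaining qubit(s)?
|0⟩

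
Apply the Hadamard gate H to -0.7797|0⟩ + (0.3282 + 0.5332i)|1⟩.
(-0.3193 + 0.377i)|0⟩ + (-0.7834 - 0.377i)|1⟩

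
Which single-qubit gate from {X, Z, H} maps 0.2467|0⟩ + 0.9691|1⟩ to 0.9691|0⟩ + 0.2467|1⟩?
X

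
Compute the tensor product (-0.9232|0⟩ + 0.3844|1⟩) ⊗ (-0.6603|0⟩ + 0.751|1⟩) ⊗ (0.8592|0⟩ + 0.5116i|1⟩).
0.5238|000⟩ + 0.3119i|001⟩ - 0.5957|010⟩ - 0.3547i|011⟩ - 0.2181|100⟩ - 0.1299i|101⟩ + 0.248|110⟩ + 0.1477i|111⟩

amp(|b₁b₂…⟩) = product of the factor amplitudes for bits b₁, b₂, …; only kets whose every factor amplitude is nonzero survive.
|000⟩: (-0.9232)(-0.6603)(0.8592) = 0.5238
|001⟩: (-0.9232)(-0.6603)(0.5116i) = 0.3119i
|010⟩: (-0.9232)(0.751)(0.8592) = -0.5957
|011⟩: (-0.9232)(0.751)(0.5116i) = -0.3547i
|100⟩: (0.3844)(-0.6603)(0.8592) = -0.2181
|101⟩: (0.3844)(-0.6603)(0.5116i) = -0.1299i
|110⟩: (0.3844)(0.751)(0.8592) = 0.248
|111⟩: (0.3844)(0.751)(0.5116i) = 0.1477i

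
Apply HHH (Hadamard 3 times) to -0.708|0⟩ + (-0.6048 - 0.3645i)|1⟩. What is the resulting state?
(-0.9283 - 0.2577i)|0⟩ + (-0.07297 + 0.2577i)|1⟩

H² = I, so H^3 = H: a single Hadamard. With (a, b) = (-0.708, (-0.6048 - 0.3645i)), H gives ((a + b)/√2, (a − b)/√2) = ((-0.9283 - 0.2577i), (-0.07297 + 0.2577i)).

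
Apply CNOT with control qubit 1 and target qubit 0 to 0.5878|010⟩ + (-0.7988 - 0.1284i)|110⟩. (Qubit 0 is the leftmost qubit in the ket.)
(-0.7988 - 0.1284i)|010⟩ + 0.5878|110⟩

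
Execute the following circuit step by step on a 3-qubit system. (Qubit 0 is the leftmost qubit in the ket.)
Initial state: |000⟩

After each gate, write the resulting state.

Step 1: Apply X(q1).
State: |010⟩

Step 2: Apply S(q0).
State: |010⟩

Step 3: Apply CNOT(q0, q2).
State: |010⟩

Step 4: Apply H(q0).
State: 1/√2|010⟩ + 1/√2|110⟩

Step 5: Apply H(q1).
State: 1/2|000⟩ - 1/2|010⟩ + 1/2|100⟩ - 1/2|110⟩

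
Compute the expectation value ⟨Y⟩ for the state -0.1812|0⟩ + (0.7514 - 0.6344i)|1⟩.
0.2299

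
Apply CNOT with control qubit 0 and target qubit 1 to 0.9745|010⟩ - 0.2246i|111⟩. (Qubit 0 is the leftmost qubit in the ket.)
0.9745|010⟩ - 0.2246i|101⟩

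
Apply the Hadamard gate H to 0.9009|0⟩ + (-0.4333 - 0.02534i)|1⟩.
(0.3306 - 0.01792i)|0⟩ + (0.9434 + 0.01792i)|1⟩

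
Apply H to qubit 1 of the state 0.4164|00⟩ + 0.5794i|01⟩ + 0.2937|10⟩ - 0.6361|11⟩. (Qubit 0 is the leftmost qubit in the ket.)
(0.2944 + 0.4097i)|00⟩ + (0.2944 - 0.4097i)|01⟩ - 0.2421|10⟩ + 0.6575|11⟩

H on qubit 1 mixes each pair of kets that differ only in qubit 1: amplitudes (a, b) of (|…0…⟩, |…1…⟩) become ((a + b)/√2, (a − b)/√2). Kets absent from the input have amplitude 0.
(|00⟩, |01⟩): (a, b) = (0.4164, 0.5794i) → ((0.2944 + 0.4097i), (0.2944 - 0.4097i))
(|10⟩, |11⟩): (a, b) = (0.2937, -0.6361) → (-0.2421, 0.6575)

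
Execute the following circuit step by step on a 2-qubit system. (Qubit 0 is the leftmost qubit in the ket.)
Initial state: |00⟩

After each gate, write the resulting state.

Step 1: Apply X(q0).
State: |10⟩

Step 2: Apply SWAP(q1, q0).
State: |01⟩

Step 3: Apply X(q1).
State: |00⟩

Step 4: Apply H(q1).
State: 1/√2|00⟩ + 1/√2|01⟩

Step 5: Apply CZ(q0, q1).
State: 1/√2|00⟩ + 1/√2|01⟩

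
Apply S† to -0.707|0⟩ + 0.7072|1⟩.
-0.707|0⟩ - 0.7072i|1⟩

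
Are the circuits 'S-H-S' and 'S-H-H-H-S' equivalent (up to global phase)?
Yes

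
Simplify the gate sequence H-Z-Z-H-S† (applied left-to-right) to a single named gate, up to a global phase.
S†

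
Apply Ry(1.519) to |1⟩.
-0.6886|0⟩ + 0.7252|1⟩

Ry(1.519) = [[cos(θ/2), −sin(θ/2)], [sin(θ/2), cos(θ/2)]]; θ = 1.519, cos(θ/2) ≈ 0.72518, sin(θ/2) ≈ 0.688559.
With a = amp(|0⟩) = 0 and b = amp(|1⟩) = 1:
new amp(|0⟩) = (0.72518)·a + (-0.688559)·b = -0.6886
new amp(|1⟩) = (0.688559)·a + (0.72518)·b = 0.7252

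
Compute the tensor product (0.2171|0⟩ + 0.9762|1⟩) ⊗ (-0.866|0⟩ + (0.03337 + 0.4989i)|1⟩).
-0.188|00⟩ + (0.007245 + 0.1083i)|01⟩ - 0.8454|10⟩ + (0.03258 + 0.487i)|11⟩

amp(|b₁b₂…⟩) = product of the factor amplitudes for bits b₁, b₂, …; only kets whose every factor amplitude is nonzero survive.
|00⟩: (0.2171)(-0.866) = -0.188
|01⟩: (0.2171)(0.03337 + 0.4989i) = (0.007245 + 0.1083i)
|10⟩: (0.9762)(-0.866) = -0.8454
|11⟩: (0.9762)(0.03337 + 0.4989i) = (0.03258 + 0.487i)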